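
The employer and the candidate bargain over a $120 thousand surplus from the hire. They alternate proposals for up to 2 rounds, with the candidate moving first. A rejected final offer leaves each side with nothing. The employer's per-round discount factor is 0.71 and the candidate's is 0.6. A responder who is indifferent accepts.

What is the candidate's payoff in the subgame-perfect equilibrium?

Work backward from the last round.
Round 2 (the employer proposes): rejection yields 0 for the candidate; the employer offers 0 and keeps 120.
Round 1 (the candidate proposes): the employer can get 120 next round, worth 0.71 × 120 = 85.2 now. The candidate offers 85.2 and keeps 120 − 85.2 = 34.8.

34.8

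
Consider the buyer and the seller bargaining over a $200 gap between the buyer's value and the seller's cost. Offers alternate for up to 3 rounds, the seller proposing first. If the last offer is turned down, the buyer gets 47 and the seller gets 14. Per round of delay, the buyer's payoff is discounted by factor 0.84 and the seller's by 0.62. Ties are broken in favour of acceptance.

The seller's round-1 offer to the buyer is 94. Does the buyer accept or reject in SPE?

Accept

Round 3 (the seller proposes): the buyer gets 47 if talks fail, so the seller offers 47 and keeps 153.
Round 2 (the buyer proposes): the seller can get 153 next round, worth 0.62 × 153 = 94.86 now; the buyer offers that and keeps 105.14.
So by rejecting in round 1, the buyer gets 105.14 next round, worth 0.84 × 105.14 = 88.3176 now.
Offer 94 ≥ 88.3176, so the buyer accepts.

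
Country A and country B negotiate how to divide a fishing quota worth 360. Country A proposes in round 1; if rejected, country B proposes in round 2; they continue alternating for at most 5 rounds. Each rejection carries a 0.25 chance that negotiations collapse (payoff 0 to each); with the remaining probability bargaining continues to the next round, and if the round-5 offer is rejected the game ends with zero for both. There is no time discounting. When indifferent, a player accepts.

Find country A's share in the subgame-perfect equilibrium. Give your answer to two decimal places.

Round 5 (country A proposes): rejection yields 0 for country B; country A offers 0 and keeps 360.
Round 4 (country B proposes): rejecting gives country A an expected 0.75 × 360 = 270, so country B offers 270, keeping 90.
Round 3 (country A proposes): rejecting gives country B an expected 0.75 × 90 = 67.5. Country A offers 67.5 and keeps 360 − 67.5 = 292.5.
Round 2 (country B proposes): rejecting gives country A an expected 0.75 × 292.5 = 219.375. Country B offers 219.375 and keeps 360 − 219.375 = 140.625.
Round 1 (country A proposes): rejecting gives country B an expected 0.75 × 140.625 = 105.46875; country A offers that and keeps 254.53125.

254.53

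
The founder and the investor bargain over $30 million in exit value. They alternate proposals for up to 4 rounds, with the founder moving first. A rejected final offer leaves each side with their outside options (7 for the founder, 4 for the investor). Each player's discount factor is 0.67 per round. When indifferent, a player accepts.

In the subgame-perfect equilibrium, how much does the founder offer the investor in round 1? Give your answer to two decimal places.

Round 4 (the investor proposes): the founder gets 7 if talks fail, so the investor offers 7 and keeps 23.
Round 3 (the founder proposes): the investor can get 23 next round, worth 0.67 × 23 = 15.41 now; the founder offers that and keeps 14.59.
Round 2 (the investor proposes): the founder can get 14.59 next round, worth 0.67 × 14.59 = 9.7753 now. The investor offers 9.7753 and keeps 30 − 9.7753 = 20.2247.
Round 1 (the founder proposes): the investor can get 20.2247 next round, worth 0.67 × 20.2247 = 13.550549 now, so the founder offers 13.550549, keeping 16.449451.

13.55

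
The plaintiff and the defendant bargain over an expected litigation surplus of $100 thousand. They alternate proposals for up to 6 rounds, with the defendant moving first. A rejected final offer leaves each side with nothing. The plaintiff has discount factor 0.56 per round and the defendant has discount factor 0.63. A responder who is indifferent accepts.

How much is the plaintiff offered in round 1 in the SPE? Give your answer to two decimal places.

35.00

Round 6 (the plaintiff proposes): the defendant will accept anything ≥ 0, so the plaintiff offers 0 and keeps 100.
Round 5 (the defendant proposes): the plaintiff can get 100 next round, worth 0.56 × 100 = 56 now. The defendant offers 56 and keeps 100 − 56 = 44.
Round 4 (the plaintiff proposes): the defendant can get 44 next round, worth 0.63 × 44 = 27.72 now. The plaintiff offers 27.72 and keeps 100 − 27.72 = 72.28.
Round 3 (the defendant proposes): the plaintiff can get 72.28 next round, worth 0.56 × 72.28 = 40.4768 now; the defendant offers that and keeps 59.5232.
Round 2 (the plaintiff proposes): the defendant can get 59.5232 next round, worth 0.63 × 59.5232 = 37.499616 now. The plaintiff offers 37.499616 and keeps 100 − 37.499616 = 62.500384.
Round 1 (the defendant proposes): the plaintiff can get 62.500384 next round, worth 0.56 × 62.500384 = 35.00021504 now, so the defendant offers 35.00021504, keeping 64.99978496.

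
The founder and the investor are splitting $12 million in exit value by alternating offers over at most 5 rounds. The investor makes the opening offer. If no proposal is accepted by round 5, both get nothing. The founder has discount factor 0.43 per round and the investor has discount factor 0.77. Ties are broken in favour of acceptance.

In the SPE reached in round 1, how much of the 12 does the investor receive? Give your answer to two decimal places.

Solve by backward induction from round 5.
Round 5 (the investor proposes): the founder will accept anything ≥ 0, so the investor offers 0 and keeps 12.
Round 4 (the founder proposes): the investor can get 12 next round, worth 0.77 × 12 = 9.24 now. The founder offers 9.24 and keeps 12 − 9.24 = 2.76.
Round 3 (the investor proposes): the founder can get 2.76 next round, worth 0.43 × 2.76 = 1.1868 now, so the investor offers 1.1868, keeping 10.8132.
Round 2 (the founder proposes): the investor can get 10.8132 next round, worth 0.77 × 10.8132 = 8.326164 now; the founder offers that and keeps 3.673836.
Round 1 (the investor proposes): the founder can get 3.673836 next round, worth 0.43 × 3.673836 = 1.57974948 now; the investor offers that and keeps 10.42025052.

10.42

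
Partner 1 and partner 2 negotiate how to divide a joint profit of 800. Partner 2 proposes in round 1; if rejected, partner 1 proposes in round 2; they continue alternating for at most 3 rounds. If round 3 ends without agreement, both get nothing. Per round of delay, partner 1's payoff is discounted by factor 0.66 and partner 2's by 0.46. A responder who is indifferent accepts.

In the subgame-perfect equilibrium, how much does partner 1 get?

Round 3 (partner 2 proposes): rejection yields 0 for partner 1; partner 2 offers 0 and keeps 800.
Round 2 (partner 1 proposes): partner 2 can get 800 next round, worth 0.46 × 800 = 368 now, so partner 1 offers 368, keeping 432.
Round 1 (partner 2 proposes): partner 1 can get 432 next round, worth 0.66 × 432 = 285.12 now; partner 2 offers that and keeps 514.88.

285.12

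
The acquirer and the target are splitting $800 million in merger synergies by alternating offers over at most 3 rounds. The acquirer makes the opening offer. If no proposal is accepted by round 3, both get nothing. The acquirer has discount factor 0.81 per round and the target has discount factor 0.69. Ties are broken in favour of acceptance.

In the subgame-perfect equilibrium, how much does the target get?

104.88

Work backward from the last round.
Round 3 (the acquirer proposes): the target will accept anything ≥ 0, so the acquirer offers 0 and keeps 800.
Round 2 (the target proposes): the acquirer can get 800 next round, worth 0.81 × 800 = 648 now. The target offers 648 and keeps 800 − 648 = 152.
Round 1 (the acquirer proposes): the target can get 152 next round, worth 0.69 × 152 = 104.88 now; the acquirer offers that and keeps 695.12.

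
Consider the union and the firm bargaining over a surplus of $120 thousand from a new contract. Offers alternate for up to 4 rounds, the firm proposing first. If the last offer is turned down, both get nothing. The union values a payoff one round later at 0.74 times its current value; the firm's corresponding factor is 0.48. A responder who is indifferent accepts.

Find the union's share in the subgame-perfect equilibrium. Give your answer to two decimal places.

77.72

Round 4 (the union proposes): the firm will accept anything ≥ 0, so the union offers 0 and keeps 120.
Round 3 (the firm proposes): the union can get 120 next round, worth 0.74 × 120 = 88.8 now. The firm offers 88.8 and keeps 120 − 88.8 = 31.2.
Round 2 (the union proposes): the firm can get 31.2 next round, worth 0.48 × 31.2 = 14.976 now. The union offers 14.976 and keeps 120 − 14.976 = 105.024.
Round 1 (the firm proposes): the union can get 105.024 next round, worth 0.74 × 105.024 = 77.71776 now, so the firm offers 77.71776, keeping 42.28224.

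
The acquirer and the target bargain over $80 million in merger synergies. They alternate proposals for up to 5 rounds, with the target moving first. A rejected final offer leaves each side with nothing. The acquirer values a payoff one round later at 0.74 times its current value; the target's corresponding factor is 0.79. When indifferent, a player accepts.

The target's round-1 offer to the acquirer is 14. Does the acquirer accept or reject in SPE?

Round 5 (the target proposes): the acquirer will accept anything ≥ 0, so the target offers 0 and keeps 80.
Round 4 (the acquirer proposes): the target can get 80 next round, worth 0.79 × 80 = 63.2 now. The acquirer offers 63.2 and keeps 80 − 63.2 = 16.8.
Round 3 (the target proposes): the acquirer can get 16.8 next round, worth 0.74 × 16.8 = 12.432 now; the target offers that and keeps 67.568.
Round 2 (the acquirer proposes): the target can get 67.568 next round, worth 0.79 × 67.568 = 53.37872 now; the acquirer offers that and keeps 26.62128.
So by rejecting in round 1, the acquirer gets 26.62128 next round, worth 0.74 × 26.62128 = 19.6997472 now.
Offer 14 < 19.6997472, so the acquirer rejects.

Reject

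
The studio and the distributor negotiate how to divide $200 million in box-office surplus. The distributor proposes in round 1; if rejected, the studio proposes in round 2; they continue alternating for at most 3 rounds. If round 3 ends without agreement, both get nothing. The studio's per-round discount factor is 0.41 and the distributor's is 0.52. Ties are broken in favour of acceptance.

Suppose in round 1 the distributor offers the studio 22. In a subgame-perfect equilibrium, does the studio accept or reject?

Round 3 (the distributor proposes): the studio will accept anything ≥ 0, so the distributor offers 0 and keeps 200.
Round 2 (the studio proposes): the distributor can get 200 next round, worth 0.52 × 200 = 104 now, so the studio offers 104, keeping 96.
So by rejecting in round 1, the studio gets 96 next round, worth 0.41 × 96 = 39.36 now.
Offer 22 < 39.36, so the studio rejects.

Reject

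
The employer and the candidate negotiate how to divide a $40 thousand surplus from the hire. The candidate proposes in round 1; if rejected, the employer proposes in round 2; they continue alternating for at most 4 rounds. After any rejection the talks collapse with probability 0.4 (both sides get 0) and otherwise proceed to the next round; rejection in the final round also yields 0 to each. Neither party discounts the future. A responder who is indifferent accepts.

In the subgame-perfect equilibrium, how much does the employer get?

By backward induction:
Round 4 (the employer proposes): rejection yields 0 for the candidate; the employer offers 0 and keeps 40.
Round 3 (the candidate proposes): rejecting gives the employer an expected 0.6 × 40 = 24. The candidate offers 24 and keeps 40 − 24 = 16.
Round 2 (the employer proposes): rejecting gives the candidate an expected 0.6 × 16 = 9.6; the employer offers that and keeps 30.4.
Round 1 (the candidate proposes): rejecting gives the employer an expected 0.6 × 30.4 = 18.24; the candidate offers that and keeps 21.76.

18.24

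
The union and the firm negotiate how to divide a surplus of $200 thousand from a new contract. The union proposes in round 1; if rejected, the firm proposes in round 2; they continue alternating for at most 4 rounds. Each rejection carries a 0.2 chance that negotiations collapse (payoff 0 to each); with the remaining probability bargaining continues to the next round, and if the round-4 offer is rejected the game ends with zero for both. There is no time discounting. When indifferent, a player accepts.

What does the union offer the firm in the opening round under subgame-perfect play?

Round 4 (the firm proposes): rejection yields 0 for the union; the firm offers 0 and keeps 200.
Round 3 (the union proposes): rejecting gives the firm an expected 0.8 × 200 = 160, so the union offers 160, keeping 40.
Round 2 (the firm proposes): rejecting gives the union an expected 0.8 × 40 = 32. The firm offers 32 and keeps 200 − 32 = 168.
Round 1 (the union proposes): rejecting gives the firm an expected 0.8 × 168 = 134.4, so the union offers 134.4, keeping 65.6.

134.4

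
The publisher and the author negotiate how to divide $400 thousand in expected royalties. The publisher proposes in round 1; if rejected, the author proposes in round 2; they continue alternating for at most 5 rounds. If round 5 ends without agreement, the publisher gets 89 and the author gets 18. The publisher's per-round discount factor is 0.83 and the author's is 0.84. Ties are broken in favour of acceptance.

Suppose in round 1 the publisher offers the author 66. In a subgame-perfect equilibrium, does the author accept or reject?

Reject

Round 5 (the publisher proposes): the author gets 18 if talks fail, so the publisher offers 18 and keeps 382.
Round 4 (the author proposes): the publisher can get 382 next round, worth 0.83 × 382 = 317.06 now; the author offers that and keeps 82.94.
Round 3 (the publisher proposes): the author can get 82.94 next round, worth 0.84 × 82.94 = 69.6696 now. The publisher offers 69.6696 and keeps 400 − 69.6696 = 330.3304.
Round 2 (the author proposes): the publisher can get 330.3304 next round, worth 0.83 × 330.3304 = 274.174232 now; the author offers that and keeps 125.825768.
So by rejecting in round 1, the author gets 125.825768 next round, worth 0.84 × 125.825768 = 105.69364512 now.
Offer 66 < 105.69364512, so the author rejects.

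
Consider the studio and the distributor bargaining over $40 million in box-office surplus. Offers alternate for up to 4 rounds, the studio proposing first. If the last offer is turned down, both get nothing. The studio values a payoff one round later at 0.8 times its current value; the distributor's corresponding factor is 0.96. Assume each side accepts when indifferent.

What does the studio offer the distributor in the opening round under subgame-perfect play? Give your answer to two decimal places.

37.17

Round 4 (the distributor proposes): rejection yields 0 for the studio; the distributor offers 0 and keeps 40.
Round 3 (the studio proposes): the distributor can get 40 next round, worth 0.96 × 40 = 38.4 now. The studio offers 38.4 and keeps 40 − 38.4 = 1.6.
Round 2 (the distributor proposes): the studio can get 1.6 next round, worth 0.8 × 1.6 = 1.28 now; the distributor offers that and keeps 38.72.
Round 1 (the studio proposes): the distributor can get 38.72 next round, worth 0.96 × 38.72 = 37.1712 now. The studio offers 37.1712 and keeps 40 − 37.1712 = 2.8288.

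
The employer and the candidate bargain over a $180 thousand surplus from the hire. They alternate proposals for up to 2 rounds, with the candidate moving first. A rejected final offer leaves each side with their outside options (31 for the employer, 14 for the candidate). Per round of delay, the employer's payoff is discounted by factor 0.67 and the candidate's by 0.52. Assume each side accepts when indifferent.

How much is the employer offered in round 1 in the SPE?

111.22

Round 2 (the employer proposes): the candidate gets 14 if talks fail, so the employer offers 14 and keeps 166.
Round 1 (the candidate proposes): the employer can get 166 next round, worth 0.67 × 166 = 111.22 now, so the candidate offers 111.22, keeping 68.78.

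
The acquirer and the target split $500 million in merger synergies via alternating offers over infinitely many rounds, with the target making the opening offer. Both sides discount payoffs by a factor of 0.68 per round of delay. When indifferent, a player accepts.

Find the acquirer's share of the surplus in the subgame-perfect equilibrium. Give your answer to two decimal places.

Let x be the target's share when the target proposes and y be the acquirer's share when the acquirer proposes.
The acquirer accepts iff offered ≥ 0.68·y, so x = 500 − 0.68y. Symmetrically y = 500 − 0.68x.
Substituting: x = 500 − 0.68(500 − 0.68x), giving x(1 − 0.68·0.68) = 500(1 − 0.68).
So x = 500 × 0.32 / 0.5376 ≈ 297.6190, and the acquirer receives 500 − x ≈ 202.3810.

202.38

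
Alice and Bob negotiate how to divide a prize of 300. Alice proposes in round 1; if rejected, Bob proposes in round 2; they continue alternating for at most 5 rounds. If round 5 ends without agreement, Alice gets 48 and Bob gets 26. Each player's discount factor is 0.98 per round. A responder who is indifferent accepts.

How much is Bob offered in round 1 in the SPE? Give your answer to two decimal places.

35.51

Round 5 (Alice proposes): Bob gets 26 if talks fail, so Alice offers 26 and keeps 274.
Round 4 (Bob proposes): Alice can get 274 next round, worth 0.98 × 274 = 268.52 now; Bob offers that and keeps 31.48.
Round 3 (Alice proposes): Bob can get 31.48 next round, worth 0.98 × 31.48 = 30.8504 now. Alice offers 30.8504 and keeps 300 − 30.8504 = 269.1496.
Round 2 (Bob proposes): Alice can get 269.1496 next round, worth 0.98 × 269.1496 = 263.766608 now; Bob offers that and keeps 36.233392.
Round 1 (Alice proposes): Bob can get 36.233392 next round, worth 0.98 × 36.233392 = 35.50872416 now. Alice offers 35.50872416 and keeps 300 − 35.50872416 = 264.49127584.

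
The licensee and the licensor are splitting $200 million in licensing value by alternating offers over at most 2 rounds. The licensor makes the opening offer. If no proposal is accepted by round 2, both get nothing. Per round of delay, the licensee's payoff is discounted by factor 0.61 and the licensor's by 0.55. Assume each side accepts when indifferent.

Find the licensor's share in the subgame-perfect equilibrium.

78

Round 2 (the licensee proposes): the licensor will accept anything ≥ 0, so the licensee offers 0 and keeps 200.
Round 1 (the licensor proposes): the licensee can get 200 next round, worth 0.61 × 200 = 122 now; the licensor offers that and keeps 78.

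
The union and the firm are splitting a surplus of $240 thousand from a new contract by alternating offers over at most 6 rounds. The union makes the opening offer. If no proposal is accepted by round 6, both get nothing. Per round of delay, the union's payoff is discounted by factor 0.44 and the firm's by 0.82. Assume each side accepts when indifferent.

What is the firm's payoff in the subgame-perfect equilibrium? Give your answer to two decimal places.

Round 6 (the firm proposes): rejection yields 0 for the union; the firm offers 0 and keeps 240.
Round 5 (the union proposes): the firm can get 240 next round, worth 0.82 × 240 = 196.8 now; the union offers that and keeps 43.2.
Round 4 (the firm proposes): the union can get 43.2 next round, worth 0.44 × 43.2 = 19.008 now. The firm offers 19.008 and keeps 240 − 19.008 = 220.992.
Round 3 (the union proposes): the firm can get 220.992 next round, worth 0.82 × 220.992 = 181.21344 now; the union offers that and keeps 58.78656.
Round 2 (the firm proposes): the union can get 58.78656 next round, worth 0.44 × 58.78656 = 25.8660864 now. The firm offers 25.8660864 and keeps 240 − 25.8660864 = 214.1339136.
Round 1 (the union proposes): the firm can get 214.1339136 next round, worth 0.82 × 214.1339136 = 175.589809152 now, so the union offers 175.589809152, keeping 64.410190848.

175.59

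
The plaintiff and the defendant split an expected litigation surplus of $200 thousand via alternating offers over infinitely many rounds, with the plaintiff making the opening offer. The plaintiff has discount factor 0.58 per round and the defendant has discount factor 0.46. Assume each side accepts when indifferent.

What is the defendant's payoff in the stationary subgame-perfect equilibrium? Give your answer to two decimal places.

Let x be the plaintiff's share when the plaintiff proposes and y be the defendant's share when the defendant proposes.
The defendant accepts iff offered ≥ 0.46·y, so x = 200 − 0.46y. Symmetrically y = 200 − 0.58x.
Substituting: x = 200 − 0.46(200 − 0.58x), giving x(1 − 0.58·0.46) = 200(1 − 0.46).
So x = 200 × 0.54 / 0.7332 ≈ 147.2995, and the defendant receives 200 − x ≈ 52.7005.

52.70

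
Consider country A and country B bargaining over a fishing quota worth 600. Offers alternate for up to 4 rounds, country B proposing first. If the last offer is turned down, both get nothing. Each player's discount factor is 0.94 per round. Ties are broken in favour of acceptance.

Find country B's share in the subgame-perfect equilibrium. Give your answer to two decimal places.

67.81

Work backward from the last round.
Round 4 (country A proposes): country B will accept anything ≥ 0, so country A offers 0 and keeps 600.
Round 3 (country B proposes): country A can get 600 next round, worth 0.94 × 600 = 564 now; country B offers that and keeps 36.
Round 2 (country A proposes): country B can get 36 next round, worth 0.94 × 36 = 33.84 now. Country A offers 33.84 and keeps 600 − 33.84 = 566.16.
Round 1 (country B proposes): country A can get 566.16 next round, worth 0.94 × 566.16 = 532.1904 now. Country B offers 532.1904 and keeps 600 − 532.1904 = 67.8096.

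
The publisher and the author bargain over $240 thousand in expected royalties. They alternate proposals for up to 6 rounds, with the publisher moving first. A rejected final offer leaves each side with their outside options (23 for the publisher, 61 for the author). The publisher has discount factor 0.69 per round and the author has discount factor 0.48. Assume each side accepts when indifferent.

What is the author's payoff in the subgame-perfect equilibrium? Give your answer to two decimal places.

Round 6 (the author proposes): the publisher gets 23 if talks fail, so the author offers 23 and keeps 217.
Round 5 (the publisher proposes): the author can get 217 next round, worth 0.48 × 217 = 104.16 now; the publisher offers that and keeps 135.84.
Round 4 (the author proposes): the publisher can get 135.84 next round, worth 0.69 × 135.84 = 93.7296 now; the author offers that and keeps 146.2704.
Round 3 (the publisher proposes): the author can get 146.2704 next round, worth 0.48 × 146.2704 = 70.209792 now, so the publisher offers 70.209792, keeping 169.790208.
Round 2 (the author proposes): the publisher can get 169.790208 next round, worth 0.69 × 169.790208 = 117.15524352 now; the author offers that and keeps 122.84475648.
Round 1 (the publisher proposes): the author can get 122.84475648 next round, worth 0.48 × 122.84475648 = 58.9654831104 now, so the publisher offers 58.9654831104, keeping 181.0345168896.

58.97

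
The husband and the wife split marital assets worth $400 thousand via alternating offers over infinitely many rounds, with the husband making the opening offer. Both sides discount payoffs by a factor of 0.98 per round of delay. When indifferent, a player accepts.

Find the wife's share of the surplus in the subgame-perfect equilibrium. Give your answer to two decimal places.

In a stationary SPE each proposer offers the other exactly their discounted continuation value.
If the husband keeps x when proposing and the wife keeps y when proposing, then x = 400 − 0.98y and y = 400 − 0.98x.
Solving: x = 400(1 − 0.98) / (1 − 0.98·0.98) = 8 / 0.0396 ≈ 202.0202.
The wife gets 400 − 202.0202 ≈ 197.9798.

197.98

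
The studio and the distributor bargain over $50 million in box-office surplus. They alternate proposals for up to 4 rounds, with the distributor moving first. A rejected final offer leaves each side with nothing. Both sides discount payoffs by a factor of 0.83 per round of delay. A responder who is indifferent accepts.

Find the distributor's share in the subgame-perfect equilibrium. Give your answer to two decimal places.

Round 4 (the studio proposes): rejection yields 0 for the distributor; the studio offers 0 and keeps 50.
Round 3 (the distributor proposes): the studio can get 50 next round, worth 0.83 × 50 = 41.5 now, so the distributor offers 41.5, keeping 8.5.
Round 2 (the studio proposes): the distributor can get 8.5 next round, worth 0.83 × 8.5 = 7.055 now; the studio offers that and keeps 42.945.
Round 1 (the distributor proposes): the studio can get 42.945 next round, worth 0.83 × 42.945 = 35.64435 now. The distributor offers 35.64435 and keeps 50 − 35.64435 = 14.35565.

14.36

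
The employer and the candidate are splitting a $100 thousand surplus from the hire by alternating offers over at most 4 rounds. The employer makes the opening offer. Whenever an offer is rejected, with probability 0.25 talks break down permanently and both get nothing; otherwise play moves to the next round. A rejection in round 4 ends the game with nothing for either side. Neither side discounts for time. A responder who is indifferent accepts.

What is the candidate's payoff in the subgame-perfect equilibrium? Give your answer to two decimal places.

Round 4 (the candidate proposes): rejection yields 0 for the employer; the candidate offers 0 and keeps 100.
Round 3 (the employer proposes): rejecting gives the candidate an expected 0.75 × 100 = 75; the employer offers that and keeps 25.
Round 2 (the candidate proposes): rejecting gives the employer an expected 0.75 × 25 = 18.75, so the candidate offers 18.75, keeping 81.25.
Round 1 (the employer proposes): rejecting gives the candidate an expected 0.75 × 81.25 = 60.9375, so the employer offers 60.9375, keeping 39.0625.

60.94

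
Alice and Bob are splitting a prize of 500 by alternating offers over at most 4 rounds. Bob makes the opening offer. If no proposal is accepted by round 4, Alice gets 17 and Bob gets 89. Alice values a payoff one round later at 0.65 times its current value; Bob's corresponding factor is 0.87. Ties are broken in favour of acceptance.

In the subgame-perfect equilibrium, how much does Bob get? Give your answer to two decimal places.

Round 4 (Alice proposes): Bob gets 89 if talks fail, so Alice offers 89 and keeps 411.
Round 3 (Bob proposes): Alice can get 411 next round, worth 0.65 × 411 = 267.15 now, so Bob offers 267.15, keeping 232.85.
Round 2 (Alice proposes): Bob can get 232.85 next round, worth 0.87 × 232.85 = 202.5795 now; Alice offers that and keeps 297.4205.
Round 1 (Bob proposes): Alice can get 297.4205 next round, worth 0.65 × 297.4205 = 193.323325 now; Bob offers that and keeps 306.676675.

306.68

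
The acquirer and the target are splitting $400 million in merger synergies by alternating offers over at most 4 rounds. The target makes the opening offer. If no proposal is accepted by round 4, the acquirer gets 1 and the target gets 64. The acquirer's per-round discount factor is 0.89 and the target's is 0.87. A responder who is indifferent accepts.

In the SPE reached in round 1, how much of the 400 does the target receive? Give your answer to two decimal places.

122.17

Round 4 (the acquirer proposes): the target gets 64 if talks fail, so the acquirer offers 64 and keeps 336.
Round 3 (the target proposes): the acquirer can get 336 next round, worth 0.89 × 336 = 299.04 now. The target offers 299.04 and keeps 400 − 299.04 = 100.96.
Round 2 (the acquirer proposes): the target can get 100.96 next round, worth 0.87 × 100.96 = 87.8352 now. The acquirer offers 87.8352 and keeps 400 − 87.8352 = 312.1648.
Round 1 (the target proposes): the acquirer can get 312.1648 next round, worth 0.89 × 312.1648 = 277.826672 now; the target offers that and keeps 122.173328.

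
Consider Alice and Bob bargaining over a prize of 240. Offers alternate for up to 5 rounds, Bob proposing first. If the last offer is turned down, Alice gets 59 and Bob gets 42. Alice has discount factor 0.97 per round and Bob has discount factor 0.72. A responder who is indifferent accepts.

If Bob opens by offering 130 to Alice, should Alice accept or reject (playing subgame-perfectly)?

Work out Alice's continuation value if the offer is rejected.
Round 5 (Bob proposes): Alice gets 59 if talks fail, so Bob offers 59 and keeps 181.
Round 4 (Alice proposes): Bob can get 181 next round, worth 0.72 × 181 = 130.32 now, so Alice offers 130.32, keeping 109.68.
Round 3 (Bob proposes): Alice can get 109.68 next round, worth 0.97 × 109.68 = 106.3896 now, so Bob offers 106.3896, keeping 133.6104.
Round 2 (Alice proposes): Bob can get 133.6104 next round, worth 0.72 × 133.6104 = 96.199488 now. Alice offers 96.199488 and keeps 240 − 96.199488 = 143.800512.
So by rejecting in round 1, Alice gets 143.800512 next round, worth 0.97 × 143.800512 = 139.48649664 now.
Offer 130 < 139.48649664, so Alice rejects.

Reject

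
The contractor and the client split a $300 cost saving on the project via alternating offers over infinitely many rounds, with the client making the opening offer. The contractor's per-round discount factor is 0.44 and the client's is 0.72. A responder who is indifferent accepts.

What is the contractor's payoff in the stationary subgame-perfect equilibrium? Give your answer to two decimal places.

Let x be the client's share when the client proposes and y be the contractor's share when the contractor proposes.
The contractor accepts iff offered ≥ 0.44·y, so x = 300 − 0.44y. Symmetrically y = 300 − 0.72x.
Substituting: x = 300 − 0.44(300 − 0.72x), giving x(1 − 0.72·0.44) = 300(1 − 0.44).
So x = 300 × 0.56 / 0.6832 ≈ 245.9016, and the contractor receives 300 − x ≈ 54.0984.

54.10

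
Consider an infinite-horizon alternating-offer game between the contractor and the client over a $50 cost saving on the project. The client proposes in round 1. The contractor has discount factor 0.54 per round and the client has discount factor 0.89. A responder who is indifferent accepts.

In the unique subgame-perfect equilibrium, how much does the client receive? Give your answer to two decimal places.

Let x be the client's share when the client proposes and y be the contractor's share when the contractor proposes.
The contractor accepts iff offered ≥ 0.54·y, so x = 50 − 0.54y. Symmetrically y = 50 − 0.89x.
Substituting: x = 50 − 0.54(50 − 0.89x), giving x(1 − 0.89·0.54) = 50(1 − 0.54).
So x = 50 × 0.46 / 0.5194 ≈ 44.2819, and the contractor receives 50 − x ≈ 5.7181.

44.28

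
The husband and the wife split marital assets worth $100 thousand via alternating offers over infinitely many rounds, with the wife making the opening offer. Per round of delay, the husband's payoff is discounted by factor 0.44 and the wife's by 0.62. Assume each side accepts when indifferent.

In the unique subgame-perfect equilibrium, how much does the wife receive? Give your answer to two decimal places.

77.01

In a stationary SPE each proposer offers the other exactly their discounted continuation value.
If the wife keeps x when proposing and the husband keeps y when proposing, then x = 100 − 0.44y and y = 100 − 0.62x.
Solving: x = 100(1 − 0.44) / (1 − 0.62·0.44) = 56 / 0.7272 ≈ 77.0077.
The husband gets 100 − 77.0077 ≈ 22.9923.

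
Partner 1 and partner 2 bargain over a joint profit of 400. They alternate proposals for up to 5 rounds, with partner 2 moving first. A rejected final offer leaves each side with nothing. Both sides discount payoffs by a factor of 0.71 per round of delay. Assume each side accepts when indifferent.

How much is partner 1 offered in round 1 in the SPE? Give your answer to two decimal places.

Round 5 (partner 2 proposes): partner 1 will accept anything ≥ 0, so partner 2 offers 0 and keeps 400.
Round 4 (partner 1 proposes): partner 2 can get 400 next round, worth 0.71 × 400 = 284 now, so partner 1 offers 284, keeping 116.
Round 3 (partner 2 proposes): partner 1 can get 116 next round, worth 0.71 × 116 = 82.36 now, so partner 2 offers 82.36, keeping 317.64.
Round 2 (partner 1 proposes): partner 2 can get 317.64 next round, worth 0.71 × 317.64 = 225.5244 now; partner 1 offers that and keeps 174.4756.
Round 1 (partner 2 proposes): partner 1 can get 174.4756 next round, worth 0.71 × 174.4756 = 123.877676 now, so partner 2 offers 123.877676, keeping 276.122324.

123.88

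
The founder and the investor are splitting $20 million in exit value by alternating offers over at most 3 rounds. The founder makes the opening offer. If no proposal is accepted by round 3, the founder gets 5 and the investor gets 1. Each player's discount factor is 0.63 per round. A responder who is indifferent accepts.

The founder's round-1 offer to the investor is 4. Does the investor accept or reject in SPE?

Reject

Round 3 (the founder proposes): the investor gets 1 if talks fail, so the founder offers 1 and keeps 19.
Round 2 (the investor proposes): the founder can get 19 next round, worth 0.63 × 19 = 11.97 now, so the investor offers 11.97, keeping 8.03.
So by rejecting in round 1, the investor gets 8.03 next round, worth 0.63 × 8.03 = 5.0589 now.
Offer 4 < 5.0589, so the investor rejects.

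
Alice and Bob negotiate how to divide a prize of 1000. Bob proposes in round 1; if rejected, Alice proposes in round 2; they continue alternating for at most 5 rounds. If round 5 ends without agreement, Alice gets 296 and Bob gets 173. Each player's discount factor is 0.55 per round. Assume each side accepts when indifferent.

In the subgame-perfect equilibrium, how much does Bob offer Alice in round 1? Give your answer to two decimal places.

349.45

Round 5 (Bob proposes): Alice gets 296 if talks fail, so Bob offers 296 and keeps 704.
Round 4 (Alice proposes): Bob can get 704 next round, worth 0.55 × 704 = 387.2 now, so Alice offers 387.2, keeping 612.8.
Round 3 (Bob proposes): Alice can get 612.8 next round, worth 0.55 × 612.8 = 337.04 now. Bob offers 337.04 and keeps 1000 − 337.04 = 662.96.
Round 2 (Alice proposes): Bob can get 662.96 next round, worth 0.55 × 662.96 = 364.628 now; Alice offers that and keeps 635.372.
Round 1 (Bob proposes): Alice can get 635.372 next round, worth 0.55 × 635.372 = 349.4546 now. Bob offers 349.4546 and keeps 1000 − 349.4546 = 650.5454.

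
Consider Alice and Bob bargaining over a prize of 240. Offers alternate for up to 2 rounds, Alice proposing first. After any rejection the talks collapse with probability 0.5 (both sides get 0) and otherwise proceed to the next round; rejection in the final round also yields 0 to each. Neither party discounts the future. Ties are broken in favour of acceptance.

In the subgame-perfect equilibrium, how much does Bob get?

120

By backward induction:
Round 2 (Bob proposes): rejection yields 0 for Alice; Bob offers 0 and keeps 240.
Round 1 (Alice proposes): rejecting gives Bob an expected 0.5 × 240 = 120. Alice offers 120 and keeps 240 − 120 = 120.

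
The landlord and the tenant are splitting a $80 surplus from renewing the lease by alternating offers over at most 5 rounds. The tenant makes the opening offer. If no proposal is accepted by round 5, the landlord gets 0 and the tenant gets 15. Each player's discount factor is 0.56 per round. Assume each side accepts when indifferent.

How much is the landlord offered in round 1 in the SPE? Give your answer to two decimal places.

Work backward from the last round.
Round 5 (the tenant proposes): the landlord will accept anything ≥ 0, so the tenant offers 0 and keeps 80.
Round 4 (the landlord proposes): the tenant can get 80 next round, worth 0.56 × 80 = 44.8 now; the landlord offers that and keeps 35.2.
Round 3 (the tenant proposes): the landlord can get 35.2 next round, worth 0.56 × 35.2 = 19.712 now. The tenant offers 19.712 and keeps 80 − 19.712 = 60.288.
Round 2 (the landlord proposes): the tenant can get 60.288 next round, worth 0.56 × 60.288 = 33.76128 now, so the landlord offers 33.76128, keeping 46.23872.
Round 1 (the tenant proposes): the landlord can get 46.23872 next round, worth 0.56 × 46.23872 = 25.8936832 now, so the tenant offers 25.8936832, keeping 54.1063168.

25.89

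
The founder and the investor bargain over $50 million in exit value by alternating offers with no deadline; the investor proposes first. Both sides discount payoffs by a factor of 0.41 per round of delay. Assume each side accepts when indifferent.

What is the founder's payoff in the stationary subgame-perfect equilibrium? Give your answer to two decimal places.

When the investor proposes, the founder accepts any offer worth at least 0.41 times what the founder would get by proposing next round; and vice versa.
This gives x = 50 − 0.41y and y = 50 − 0.41x, where x and y are each side's share when it proposes.
Hence (1 − 0.41·0.41)x = 50(1 − 0.41), i.e. 0.8319·x = 29.5.
x ≈ 35.4610; the founder's share is 50 − x ≈ 14.5390.

14.54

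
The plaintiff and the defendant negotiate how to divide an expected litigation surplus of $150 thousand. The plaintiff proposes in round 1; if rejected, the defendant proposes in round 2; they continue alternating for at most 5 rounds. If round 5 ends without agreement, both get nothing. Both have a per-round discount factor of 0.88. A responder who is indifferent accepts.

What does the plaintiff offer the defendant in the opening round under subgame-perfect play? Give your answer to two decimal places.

Round 5 (the plaintiff proposes): rejection yields 0 for the defendant; the plaintiff offers 0 and keeps 150.
Round 4 (the defendant proposes): the plaintiff can get 150 next round, worth 0.88 × 150 = 132 now, so the defendant offers 132, keeping 18.
Round 3 (the plaintiff proposes): the defendant can get 18 next round, worth 0.88 × 18 = 15.84 now. The plaintiff offers 15.84 and keeps 150 − 15.84 = 134.16.
Round 2 (the defendant proposes): the plaintiff can get 134.16 next round, worth 0.88 × 134.16 = 118.0608 now. The defendant offers 118.0608 and keeps 150 − 118.0608 = 31.9392.
Round 1 (the plaintiff proposes): the defendant can get 31.9392 next round, worth 0.88 × 31.9392 = 28.106496 now; the plaintiff offers that and keeps 121.893504.

28.11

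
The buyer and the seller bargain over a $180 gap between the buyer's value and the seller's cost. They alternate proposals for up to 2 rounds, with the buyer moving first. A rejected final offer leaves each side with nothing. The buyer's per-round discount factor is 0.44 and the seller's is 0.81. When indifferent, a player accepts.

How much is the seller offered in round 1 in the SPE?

Solve by backward induction from round 2.
Round 2 (the seller proposes): the buyer will accept anything ≥ 0, so the seller offers 0 and keeps 180.
Round 1 (the buyer proposes): the seller can get 180 next round, worth 0.81 × 180 = 145.8 now. The buyer offers 145.8 and keeps 180 − 145.8 = 34.2.

145.8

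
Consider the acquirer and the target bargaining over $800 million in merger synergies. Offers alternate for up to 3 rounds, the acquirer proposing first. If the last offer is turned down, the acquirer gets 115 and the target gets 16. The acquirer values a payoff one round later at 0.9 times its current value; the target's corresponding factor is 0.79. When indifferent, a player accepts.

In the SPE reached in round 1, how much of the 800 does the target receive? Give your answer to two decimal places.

Round 3 (the acquirer proposes): the target gets 16 if talks fail, so the acquirer offers 16 and keeps 784.
Round 2 (the target proposes): the acquirer can get 784 next round, worth 0.9 × 784 = 705.6 now; the target offers that and keeps 94.4.
Round 1 (the acquirer proposes): the target can get 94.4 next round, worth 0.79 × 94.4 = 74.576 now; the acquirer offers that and keeps 725.424.

74.58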